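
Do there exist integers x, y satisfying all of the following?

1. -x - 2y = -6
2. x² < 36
Yes

Take x = 0, y = 3. Substituting into each constraint:
  (1) 0 - 2(3) = -6 ✓
  (2) x² = (0)² = 0, and 0 < 36 ✓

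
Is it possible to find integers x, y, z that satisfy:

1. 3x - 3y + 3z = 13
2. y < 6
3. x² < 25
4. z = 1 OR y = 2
No

Even the single constraint (3x - 3y + 3z = 13) is infeasible over the integers.

  - 3x - 3y + 3z = 13: every term on the left is divisible by 3, so the LHS ≡ 0 (mod 3), but the RHS 13 is not — no integer solution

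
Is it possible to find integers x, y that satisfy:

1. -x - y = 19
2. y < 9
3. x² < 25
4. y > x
No

A contradictory subset is {-x - y = 19, x² < 25, y > x}. No integer assignment can satisfy these jointly:

  - -x - y = 19: is a linear equation tying the variables together
  - x² < 25: restricts x to |x| ≤ 4
  - y > x: bounds one variable relative to another variable

Propagating the comparison: y > x and x ≥ -4 give y ≥ -3. Range argument: with x ∈ [-4, 4], y ∈ [-3, ∞], the left side of the equation is at most 7, but the right side is 19 > 7. No integer solution exists.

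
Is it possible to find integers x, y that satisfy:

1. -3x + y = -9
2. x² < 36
Yes

Take x = 3, y = 0. Substituting into each constraint:
  (1) -3(3) + 0 = -9 ✓
  (2) x² = (3)² = 9, and 9 < 36 ✓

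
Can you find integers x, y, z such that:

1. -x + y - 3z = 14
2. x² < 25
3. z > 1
Yes

Take x = 0, y = 20, z = 2. Substituting into each constraint:
  (1) 0 + 20 - 3(2) = 14 ✓
  (2) x² = (0)² = 0, and 0 < 25 ✓
  (3) 2 > 1 ✓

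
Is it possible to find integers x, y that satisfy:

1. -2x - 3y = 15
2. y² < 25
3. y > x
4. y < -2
No

A contradictory subset is {-2x - 3y = 15, y > x, y < -2}. No integer assignment can satisfy these jointly:

  - -2x - 3y = 15: is a linear equation tying the variables together
  - y > x: bounds one variable relative to another variable
  - y < -2: bounds one variable relative to a constant

Propagating the comparison: x < y and y ≤ -3 give x ≤ -4. Range argument: with x ∈ [−∞, -4], y ∈ [−∞, -3], the left side of the equation is at least 17, but the right side is 15 < 17. No integer solution exists.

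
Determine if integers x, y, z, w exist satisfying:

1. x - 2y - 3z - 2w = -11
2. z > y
Yes

Take x = 0, y = 0, z = 1, w = 4. Substituting into each constraint:
  (1) 0 - 2(0) - 3(1) - 2(4) = -11 ✓
  (2) 1 > 0 ✓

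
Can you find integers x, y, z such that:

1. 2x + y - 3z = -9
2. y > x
Yes

Take x = 0, y = 3, z = 4. Substituting into each constraint:
  (1) 2(0) + 3 - 3(4) = -9 ✓
  (2) 3 > 0 ✓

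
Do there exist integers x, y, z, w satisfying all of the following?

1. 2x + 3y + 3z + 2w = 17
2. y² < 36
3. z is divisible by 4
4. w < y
Yes

Take x = 7, y = 1, z = 0, w = 0. Substituting into each constraint:
  (1) 2(7) + 3(1) + 3(0) + 2(0) = 17 ✓
  (2) y² = (1)² = 1, and 1 < 36 ✓
  (3) 0 = 4 × 0, remainder 0 ✓
  (4) 0 < 1 ✓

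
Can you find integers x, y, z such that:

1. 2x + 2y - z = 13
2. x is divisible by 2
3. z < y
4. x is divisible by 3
Yes

Take x = 0, y = 12, z = 11. Substituting into each constraint:
  (1) 2(0) + 2(12) + (-11) = 13 ✓
  (2) 0 = 2 × 0, remainder 0 ✓
  (3) 11 < 12 ✓
  (4) 0 = 3 × 0, remainder 0 ✓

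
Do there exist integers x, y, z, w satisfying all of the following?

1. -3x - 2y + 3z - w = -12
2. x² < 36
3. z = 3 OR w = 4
Yes

Take x = 0, y = 10, z = 3, w = 1. Substituting into each constraint:
  (1) -3(0) - 2(10) + 3(3) + (-1) = -12 ✓
  (2) x² = (0)² = 0, and 0 < 36 ✓
  (3) z = 3, target 3 ✓ (first branch holds)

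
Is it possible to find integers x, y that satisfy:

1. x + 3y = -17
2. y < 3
Yes

Take x = 1, y = -6. Substituting into each constraint:
  (1) 1 + 3(-6) = -17 ✓
  (2) -6 < 3 ✓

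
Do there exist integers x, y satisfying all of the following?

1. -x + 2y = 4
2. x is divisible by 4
Yes

Take x = 0, y = 2. Substituting into each constraint:
  (1) 0 + 2(2) = 4 ✓
  (2) 0 = 4 × 0, remainder 0 ✓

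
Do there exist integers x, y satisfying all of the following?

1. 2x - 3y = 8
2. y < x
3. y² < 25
Yes

Take x = 4, y = 0. Substituting into each constraint:
  (1) 2(4) - 3(0) = 8 ✓
  (2) 0 < 4 ✓
  (3) y² = (0)² = 0, and 0 < 25 ✓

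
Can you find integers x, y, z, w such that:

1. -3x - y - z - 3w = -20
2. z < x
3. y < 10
Yes

Take x = 0, y = 0, z = -1, w = 7. Substituting into each constraint:
  (1) -3(0) + 0 + 1 - 3(7) = -20 ✓
  (2) -1 < 0 ✓
  (3) 0 < 10 ✓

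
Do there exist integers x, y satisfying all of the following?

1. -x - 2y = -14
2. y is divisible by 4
Yes

Take x = 14, y = 0. Substituting into each constraint:
  (1) (-14) - 2(0) = -14 ✓
  (2) 0 = 4 × 0, remainder 0 ✓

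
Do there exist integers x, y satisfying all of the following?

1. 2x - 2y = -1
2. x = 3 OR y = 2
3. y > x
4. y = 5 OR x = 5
No

Even the single constraint (2x - 2y = -1) is infeasible over the integers.

  - 2x - 2y = -1: every term on the left is divisible by 2, so the LHS ≡ 0 (mod 2), but the RHS -1 is not — no integer solution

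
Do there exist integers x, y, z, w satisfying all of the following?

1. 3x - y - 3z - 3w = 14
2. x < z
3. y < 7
Yes

Take x = 0, y = -17, z = 1, w = 0. Substituting into each constraint:
  (1) 3(0) + 17 - 3(1) - 3(0) = 14 ✓
  (2) 0 < 1 ✓
  (3) -17 < 7 ✓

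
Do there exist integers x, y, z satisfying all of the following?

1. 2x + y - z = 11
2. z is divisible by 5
Yes

Take x = 0, y = 11, z = 0. Substituting into each constraint:
  (1) 2(0) + 11 + 0 = 11 ✓
  (2) 0 = 5 × 0, remainder 0 ✓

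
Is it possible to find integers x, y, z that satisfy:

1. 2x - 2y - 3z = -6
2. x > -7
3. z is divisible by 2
Yes

Take x = -3, y = 0, z = 0. Substituting into each constraint:
  (1) 2(-3) - 2(0) - 3(0) = -6 ✓
  (2) -3 > -7 ✓
  (3) 0 = 2 × 0, remainder 0 ✓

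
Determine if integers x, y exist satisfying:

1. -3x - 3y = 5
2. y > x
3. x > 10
No

Even the single constraint (-3x - 3y = 5) is infeasible over the integers.

  - -3x - 3y = 5: every term on the left is divisible by 3, so the LHS ≡ 0 (mod 3), but the RHS 5 is not — no integer solution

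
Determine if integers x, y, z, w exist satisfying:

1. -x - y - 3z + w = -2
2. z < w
Yes

Take x = 3, y = 0, z = 0, w = 1. Substituting into each constraint:
  (1) (-3) + 0 - 3(0) + 1 = -2 ✓
  (2) 0 < 1 ✓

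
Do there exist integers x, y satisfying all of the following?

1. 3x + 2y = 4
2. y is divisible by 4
Yes

Take x = 4, y = -4. Substituting into each constraint:
  (1) 3(4) + 2(-4) = 4 ✓
  (2) -4 = 4 × -1, remainder 0 ✓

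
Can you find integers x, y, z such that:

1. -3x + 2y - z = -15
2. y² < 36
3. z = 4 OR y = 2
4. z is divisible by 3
No

A contradictory subset is {-3x + 2y - z = -15, z = 4 OR y = 2, z is divisible by 3}. No integer assignment can satisfy these jointly:

  - -3x + 2y - z = -15: is a linear equation tying the variables together
  - z = 4 OR y = 2: forces a choice: either z = 4 or y = 2
  - z is divisible by 3: restricts z to multiples of 3

Split on the disjunction (z = 4 OR y = 2):
  • If z = 4: this contradicts the divisibility constraint — 4 is not a multiple of 3.
  • If y = 2: with y = 2, writing z = 3z', every remaining term of the linear equation is divisible by 3, so the left side is ≡ 0 (mod 3); but the right side -19 ≡ 2 (mod 3). No integers can satisfy it.
Both branches are infeasible, so the system has no integer solution.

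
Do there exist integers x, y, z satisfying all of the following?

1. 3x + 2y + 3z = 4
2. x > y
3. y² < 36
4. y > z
Yes

Take x = 3, y = 2, z = -3. Substituting into each constraint:
  (1) 3(3) + 2(2) + 3(-3) = 4 ✓
  (2) 3 > 2 ✓
  (3) y² = (2)² = 4, and 4 < 36 ✓
  (4) 2 > -3 ✓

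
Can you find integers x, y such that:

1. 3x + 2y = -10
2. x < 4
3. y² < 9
Yes

Take x = -4, y = 1. Substituting into each constraint:
  (1) 3(-4) + 2(1) = -10 ✓
  (2) -4 < 4 ✓
  (3) y² = (1)² = 1, and 1 < 9 ✓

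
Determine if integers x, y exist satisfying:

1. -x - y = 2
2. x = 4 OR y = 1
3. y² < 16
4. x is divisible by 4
No

The full constraint system is jointly infeasible over the integers. Each constraint and what it forces:

  - -x - y = 2: is a linear equation tying the variables together
  - x = 4 OR y = 1: forces a choice: either x = 4 or y = 1
  - y² < 16: restricts y to |y| ≤ 3
  - x is divisible by 4: restricts x to multiples of 4

Split on the disjunction (x = 4 OR y = 1):
  • If x = 4: the equation forces y = -6, but y² < 16 requires |y| ≤ 3.
  • If y = 1: with y = 1, writing x = 4x', every remaining term of the linear equation is divisible by 4, so the left side is ≡ 0 (mod 4); but the right side 3 ≡ 3 (mod 4). No integers can satisfy it.
Both branches are infeasible, so the system has no integer solution.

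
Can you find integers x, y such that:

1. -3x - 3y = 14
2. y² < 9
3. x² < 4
No

Even the single constraint (-3x - 3y = 14) is infeasible over the integers.

  - -3x - 3y = 14: every term on the left is divisible by 3, so the LHS ≡ 0 (mod 3), but the RHS 14 is not — no integer solution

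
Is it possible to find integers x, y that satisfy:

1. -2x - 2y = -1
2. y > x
No

Even the single constraint (-2x - 2y = -1) is infeasible over the integers.

  - -2x - 2y = -1: every term on the left is divisible by 2, so the LHS ≡ 0 (mod 2), but the RHS -1 is not — no integer solution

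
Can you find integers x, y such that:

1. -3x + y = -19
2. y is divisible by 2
Yes

Take x = 7, y = 2. Substituting into each constraint:
  (1) -3(7) + 2 = -19 ✓
  (2) 2 = 2 × 1, remainder 0 ✓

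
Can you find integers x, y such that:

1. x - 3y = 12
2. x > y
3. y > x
No

A contradictory subset is {x > y, y > x}. No integer assignment can satisfy these jointly:

  - x > y: bounds one variable relative to another variable
  - y > x: bounds one variable relative to another variable

Direct contradiction: x > y and y > x cannot both hold.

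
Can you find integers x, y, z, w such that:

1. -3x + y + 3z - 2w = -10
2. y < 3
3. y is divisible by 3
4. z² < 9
Yes

Take x = 0, y = 0, z = 0, w = 5. Substituting into each constraint:
  (1) -3(0) + 0 + 3(0) - 2(5) = -10 ✓
  (2) 0 < 3 ✓
  (3) 0 = 3 × 0, remainder 0 ✓
  (4) z² = (0)² = 0, and 0 < 9 ✓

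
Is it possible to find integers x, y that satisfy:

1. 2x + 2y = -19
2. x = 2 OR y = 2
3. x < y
No

Even the single constraint (2x + 2y = -19) is infeasible over the integers.

  - 2x + 2y = -19: every term on the left is divisible by 2, so the LHS ≡ 0 (mod 2), but the RHS -19 is not — no integer solution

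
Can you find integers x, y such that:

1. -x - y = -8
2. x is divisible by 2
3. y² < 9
Yes

Take x = 6, y = 2. Substituting into each constraint:
  (1) (-6) + (-2) = -8 ✓
  (2) 6 = 2 × 3, remainder 0 ✓
  (3) y² = (2)² = 4, and 4 < 9 ✓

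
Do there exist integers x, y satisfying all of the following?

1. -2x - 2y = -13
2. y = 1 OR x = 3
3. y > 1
No

Even the single constraint (-2x - 2y = -13) is infeasible over the integers.

  - -2x - 2y = -13: every term on the left is divisible by 2, so the LHS ≡ 0 (mod 2), but the RHS -13 is not — no integer solution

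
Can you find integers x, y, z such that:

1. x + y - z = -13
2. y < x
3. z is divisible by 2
Yes

Take x = 1, y = 0, z = 14. Substituting into each constraint:
  (1) 1 + 0 + (-14) = -13 ✓
  (2) 0 < 1 ✓
  (3) 14 = 2 × 7, remainder 0 ✓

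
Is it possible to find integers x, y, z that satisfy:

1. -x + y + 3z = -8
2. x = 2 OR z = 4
Yes

Take x = 2, y = -6, z = 0. Substituting into each constraint:
  (1) (-2) + (-6) + 3(0) = -8 ✓
  (2) x = 2, target 2 ✓ (first branch holds)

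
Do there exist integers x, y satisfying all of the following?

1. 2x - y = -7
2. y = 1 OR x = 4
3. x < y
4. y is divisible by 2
No

A contradictory subset is {2x - y = -7, y is divisible by 2}. No integer assignment can satisfy these jointly:

  - 2x - y = -7: is a linear equation tying the variables together
  - y is divisible by 2: restricts y to multiples of 2

Modular obstruction: writing y = 2y', every remaining term of the linear equation is divisible by 2, so the left side is ≡ 0 (mod 2); but the right side -7 ≡ 1 (mod 2). No integers can satisfy it.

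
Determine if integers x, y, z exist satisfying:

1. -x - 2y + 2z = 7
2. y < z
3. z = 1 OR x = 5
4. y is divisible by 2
Yes

Take x = 5, y = -6, z = 0. Substituting into each constraint:
  (1) (-5) - 2(-6) + 2(0) = 7 ✓
  (2) -6 < 0 ✓
  (3) x = 5, target 5 ✓ (second branch holds)
  (4) -6 = 2 × -3, remainder 0 ✓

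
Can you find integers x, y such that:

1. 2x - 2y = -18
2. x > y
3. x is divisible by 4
No

A contradictory subset is {2x - 2y = -18, x > y}. No integer assignment can satisfy these jointly:

  - 2x - 2y = -18: is a linear equation tying the variables together
  - x > y: bounds one variable relative to another variable

From the equation, x − y = -9, i.e. x − y = -9; but x > y requires x − y ≥ 1. Contradiction.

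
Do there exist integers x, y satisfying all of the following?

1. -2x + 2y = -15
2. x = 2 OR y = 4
No

Even the single constraint (-2x + 2y = -15) is infeasible over the integers.

  - -2x + 2y = -15: every term on the left is divisible by 2, so the LHS ≡ 0 (mod 2), but the RHS -15 is not — no integer solution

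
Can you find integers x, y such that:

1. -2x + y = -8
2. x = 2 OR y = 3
Yes

Take x = 2, y = -4. Substituting into each constraint:
  (1) -2(2) + (-4) = -8 ✓
  (2) x = 2, target 2 ✓ (first branch holds)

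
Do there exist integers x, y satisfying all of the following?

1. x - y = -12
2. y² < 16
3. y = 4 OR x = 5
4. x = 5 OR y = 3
No

The full constraint system is jointly infeasible over the integers. Each constraint and what it forces:

  - x - y = -12: is a linear equation tying the variables together
  - y² < 16: restricts y to |y| ≤ 3
  - y = 4 OR x = 5: forces a choice: either y = 4 or x = 5
  - x = 5 OR y = 3: forces a choice: either x = 5 or y = 3

The bounds confine y to {-3, -2, -1, 0, 1, 2, 3}. For each value, substitute into the equation:
  • y = -3: the equation forces x = -15, but neither branch of (y = 4 OR x = 5) holds.
  • y = -2: the equation forces x = -14, but neither branch of (y = 4 OR x = 5) holds.
  • y = -1: the equation forces x = -13, but neither branch of (y = 4 OR x = 5) holds.
  • y = 0: the equation forces x = -12, but neither branch of (y = 4 OR x = 5) holds.
  • y = 1: the equation forces x = -11, but neither branch of (y = 4 OR x = 5) holds.
  • y = 2: the equation forces x = -10, but neither branch of (y = 4 OR x = 5) holds.
  • y = 3: the equation forces x = -9, but neither branch of (y = 4 OR x = 5) holds.
Every case fails, so no integer solution exists.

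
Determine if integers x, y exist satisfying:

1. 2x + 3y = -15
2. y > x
Yes

Take x = -6, y = -1. Substituting into each constraint:
  (1) 2(-6) + 3(-1) = -15 ✓
  (2) -1 > -6 ✓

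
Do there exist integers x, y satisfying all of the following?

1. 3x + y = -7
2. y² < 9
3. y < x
No

The full constraint system is jointly infeasible over the integers. Each constraint and what it forces:

  - 3x + y = -7: is a linear equation tying the variables together
  - y² < 9: restricts y to |y| ≤ 2
  - y < x: bounds one variable relative to another variable

Propagating the comparison: x > y and y ≥ -2 give x ≥ -1. Range argument: with x ∈ [-1, ∞], y ∈ [-2, 2], the left side of the equation is at least -5, but the right side is -7 < -5. No integer solution exists.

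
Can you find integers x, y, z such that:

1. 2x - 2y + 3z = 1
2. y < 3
Yes

Take x = 0, y = 1, z = 1. Substituting into each constraint:
  (1) 2(0) - 2(1) + 3(1) = 1 ✓
  (2) 1 < 3 ✓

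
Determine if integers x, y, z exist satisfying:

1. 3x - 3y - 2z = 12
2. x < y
Yes

Take x = 0, y = 2, z = -9. Substituting into each constraint:
  (1) 3(0) - 3(2) - 2(-9) = 12 ✓
  (2) 0 < 2 ✓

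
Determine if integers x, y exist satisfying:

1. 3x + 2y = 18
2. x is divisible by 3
Yes

Take x = 0, y = 9. Substituting into each constraint:
  (1) 3(0) + 2(9) = 18 ✓
  (2) 0 = 3 × 0, remainder 0 ✓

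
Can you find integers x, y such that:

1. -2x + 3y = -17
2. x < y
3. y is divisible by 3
Yes

Take x = -23, y = -21. Substituting into each constraint:
  (1) -2(-23) + 3(-21) = -17 ✓
  (2) -23 < -21 ✓
  (3) -21 = 3 × -7, remainder 0 ✓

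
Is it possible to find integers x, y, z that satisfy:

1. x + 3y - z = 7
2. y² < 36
Yes

Take x = 0, y = 0, z = -7. Substituting into each constraint:
  (1) 0 + 3(0) + 7 = 7 ✓
  (2) y² = (0)² = 0, and 0 < 36 ✓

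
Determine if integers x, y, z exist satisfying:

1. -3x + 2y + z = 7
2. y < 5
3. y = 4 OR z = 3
Yes

Take x = 1, y = 4, z = 2. Substituting into each constraint:
  (1) -3(1) + 2(4) + 2 = 7 ✓
  (2) 4 < 5 ✓
  (3) y = 4, target 4 ✓ (first branch holds)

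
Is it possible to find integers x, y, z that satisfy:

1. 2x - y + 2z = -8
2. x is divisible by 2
Yes

Take x = 0, y = 8, z = 0. Substituting into each constraint:
  (1) 2(0) + (-8) + 2(0) = -8 ✓
  (2) 0 = 2 × 0, remainder 0 ✓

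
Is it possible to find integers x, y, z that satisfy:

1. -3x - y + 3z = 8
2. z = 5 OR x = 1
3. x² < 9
Yes

Take x = 0, y = 7, z = 5. Substituting into each constraint:
  (1) -3(0) + (-7) + 3(5) = 8 ✓
  (2) z = 5, target 5 ✓ (first branch holds)
  (3) x² = (0)² = 0, and 0 < 9 ✓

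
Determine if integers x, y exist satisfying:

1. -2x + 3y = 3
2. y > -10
Yes

Take x = 0, y = 1. Substituting into each constraint:
  (1) -2(0) + 3(1) = 3 ✓
  (2) 1 > -10 ✓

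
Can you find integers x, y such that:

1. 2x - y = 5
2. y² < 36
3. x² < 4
Yes

Take x = 0, y = -5. Substituting into each constraint:
  (1) 2(0) + 5 = 5 ✓
  (2) y² = (-5)² = 25, and 25 < 36 ✓
  (3) x² = (0)² = 0, and 0 < 4 ✓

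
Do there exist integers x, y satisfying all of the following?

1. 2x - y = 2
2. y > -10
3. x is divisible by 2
Yes

Take x = 0, y = -2. Substituting into each constraint:
  (1) 2(0) + 2 = 2 ✓
  (2) -2 > -10 ✓
  (3) 0 = 2 × 0, remainder 0 ✓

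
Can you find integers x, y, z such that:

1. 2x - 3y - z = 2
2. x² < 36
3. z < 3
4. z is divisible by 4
Yes

Take x = 1, y = 0, z = 0. Substituting into each constraint:
  (1) 2(1) - 3(0) + 0 = 2 ✓
  (2) x² = (1)² = 1, and 1 < 36 ✓
  (3) 0 < 3 ✓
  (4) 0 = 4 × 0, remainder 0 ✓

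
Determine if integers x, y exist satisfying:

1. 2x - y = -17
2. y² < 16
Yes

Take x = -8, y = 1. Substituting into each constraint:
  (1) 2(-8) + (-1) = -17 ✓
  (2) y² = (1)² = 1, and 1 < 16 ✓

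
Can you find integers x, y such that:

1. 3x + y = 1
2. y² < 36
Yes

Take x = 0, y = 1. Substituting into each constraint:
  (1) 3(0) + 1 = 1 ✓
  (2) y² = (1)² = 1, and 1 < 36 ✓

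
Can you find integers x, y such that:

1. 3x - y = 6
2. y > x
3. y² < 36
No

The full constraint system is jointly infeasible over the integers. Each constraint and what it forces:

  - 3x - y = 6: is a linear equation tying the variables together
  - y > x: bounds one variable relative to another variable
  - y² < 36: restricts y to |y| ≤ 5

The bounds confine y to {-5, -4, -3, -2, -1, 0, 1, 2, 3, 4, 5}. For each value, substitute into the equation:
  • y = -5: the equation gives 3x = 1, so x would not be an integer.
  • y = -4: the equation gives 3x = 2, so x would not be an integer.
  • y = -3: the equation forces x = 1, but y > x fails since -3 ≤ 1.
  • y = -2: the equation gives 3x = 4, so x would not be an integer.
  • y = -1: the equation gives 3x = 5, so x would not be an integer.
  • y = 0: the equation forces x = 2, but y > x fails since 0 ≤ 2.
  • y = 1: the equation gives 3x = 7, so x would not be an integer.
  • y = 2: the equation gives 3x = 8, so x would not be an integer.
  • y = 3: the equation forces x = 3, but y > x fails since 3 ≤ 3.
  • y = 4: the equation gives 3x = 10, so x would not be an integer.
  • y = 5: the equation gives 3x = 11, so x would not be an integer.
Every case fails, so no integer solution exists.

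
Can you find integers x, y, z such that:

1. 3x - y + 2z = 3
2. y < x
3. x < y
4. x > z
No

A contradictory subset is {y < x, x < y}. No integer assignment can satisfy these jointly:

  - y < x: bounds one variable relative to another variable
  - x < y: bounds one variable relative to another variable

Direct contradiction: x > y and y > x cannot both hold.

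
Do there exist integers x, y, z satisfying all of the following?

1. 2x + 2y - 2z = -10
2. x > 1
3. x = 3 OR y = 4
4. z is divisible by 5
Yes

Take x = 3, y = -8, z = 0. Substituting into each constraint:
  (1) 2(3) + 2(-8) - 2(0) = -10 ✓
  (2) 3 > 1 ✓
  (3) x = 3, target 3 ✓ (first branch holds)
  (4) 0 = 5 × 0, remainder 0 ✓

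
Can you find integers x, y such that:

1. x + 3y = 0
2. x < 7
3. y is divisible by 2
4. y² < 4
Yes

Take x = 0, y = 0. Substituting into each constraint:
  (1) 0 + 3(0) = 0 ✓
  (2) 0 < 7 ✓
  (3) 0 = 2 × 0, remainder 0 ✓
  (4) y² = (0)² = 0, and 0 < 4 ✓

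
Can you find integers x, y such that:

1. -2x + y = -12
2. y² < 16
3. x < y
No

The full constraint system is jointly infeasible over the integers. Each constraint and what it forces:

  - -2x + y = -12: is a linear equation tying the variables together
  - y² < 16: restricts y to |y| ≤ 3
  - x < y: bounds one variable relative to another variable

Propagating the comparison: x < y and y ≤ 3 give x ≤ 2. Range argument: with x ∈ [−∞, 2], y ∈ [-3, 3], the left side of the equation is at least -7, but the right side is -12 < -7. No integer solution exists.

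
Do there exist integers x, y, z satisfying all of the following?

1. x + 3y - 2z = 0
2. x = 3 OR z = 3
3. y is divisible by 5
Yes

Take x = 3, y = -5, z = -6. Substituting into each constraint:
  (1) 3 + 3(-5) - 2(-6) = 0 ✓
  (2) x = 3, target 3 ✓ (first branch holds)
  (3) -5 = 5 × -1, remainder 0 ✓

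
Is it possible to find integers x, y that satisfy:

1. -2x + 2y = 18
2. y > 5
Yes

Take x = 0, y = 9. Substituting into each constraint:
  (1) -2(0) + 2(9) = 18 ✓
  (2) 9 > 5 ✓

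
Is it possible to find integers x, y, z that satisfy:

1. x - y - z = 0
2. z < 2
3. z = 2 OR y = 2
Yes

Take x = 2, y = 2, z = 0. Substituting into each constraint:
  (1) 2 + (-2) + 0 = 0 ✓
  (2) 0 < 2 ✓
  (3) y = 2, target 2 ✓ (second branch holds)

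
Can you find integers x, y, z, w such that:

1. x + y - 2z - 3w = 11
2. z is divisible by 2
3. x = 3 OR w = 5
Yes

Take x = 3, y = 8, z = 0, w = 0. Substituting into each constraint:
  (1) 3 + 8 - 2(0) - 3(0) = 11 ✓
  (2) 0 = 2 × 0, remainder 0 ✓
  (3) x = 3, target 3 ✓ (first branch holds)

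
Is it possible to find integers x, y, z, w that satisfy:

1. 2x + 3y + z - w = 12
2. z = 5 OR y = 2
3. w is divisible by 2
Yes

Take x = 5, y = -1, z = 5, w = 0. Substituting into each constraint:
  (1) 2(5) + 3(-1) + 5 + 0 = 12 ✓
  (2) z = 5, target 5 ✓ (first branch holds)
  (3) 0 = 2 × 0, remainder 0 ✓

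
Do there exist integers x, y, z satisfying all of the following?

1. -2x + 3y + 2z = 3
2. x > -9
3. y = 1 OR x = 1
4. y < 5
Yes

Take x = 0, y = 1, z = 0. Substituting into each constraint:
  (1) -2(0) + 3(1) + 2(0) = 3 ✓
  (2) 0 > -9 ✓
  (3) y = 1, target 1 ✓ (first branch holds)
  (4) 1 < 5 ✓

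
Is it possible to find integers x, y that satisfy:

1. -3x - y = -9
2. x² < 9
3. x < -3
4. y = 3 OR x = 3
No

A contradictory subset is {-3x - y = -9, x < -3, y = 3 OR x = 3}. No integer assignment can satisfy these jointly:

  - -3x - y = -9: is a linear equation tying the variables together
  - x < -3: bounds one variable relative to a constant
  - y = 3 OR x = 3: forces a choice: either y = 3 or x = 3

Split on the disjunction (y = 3 OR x = 3):
  • If y = 3: the equation forces x = 2, which contradicts the bound x ≤ -4.
  • If x = 3: this contradicts the bound x ≤ -4.
Both branches are infeasible, so the system has no integer solution.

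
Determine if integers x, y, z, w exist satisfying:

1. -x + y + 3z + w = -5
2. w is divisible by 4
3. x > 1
Yes

Take x = 5, y = 0, z = 0, w = 0. Substituting into each constraint:
  (1) (-5) + 0 + 3(0) + 0 = -5 ✓
  (2) 0 = 4 × 0, remainder 0 ✓
  (3) 5 > 1 ✓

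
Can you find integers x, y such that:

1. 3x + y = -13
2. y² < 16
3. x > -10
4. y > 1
Yes

Take x = -5, y = 2. Substituting into each constraint:
  (1) 3(-5) + 2 = -13 ✓
  (2) y² = (2)² = 4, and 4 < 16 ✓
  (3) -5 > -10 ✓
  (4) 2 > 1 ✓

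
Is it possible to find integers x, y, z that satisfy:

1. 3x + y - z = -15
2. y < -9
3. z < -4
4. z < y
Yes

Take x = -6, y = -10, z = -13. Substituting into each constraint:
  (1) 3(-6) + (-10) + 13 = -15 ✓
  (2) -10 < -9 ✓
  (3) -13 < -4 ✓
  (4) -13 < -10 ✓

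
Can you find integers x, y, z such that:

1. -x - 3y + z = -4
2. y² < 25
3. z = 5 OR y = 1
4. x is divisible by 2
Yes

Take x = 0, y = 1, z = -1. Substituting into each constraint:
  (1) 0 - 3(1) + (-1) = -4 ✓
  (2) y² = (1)² = 1, and 1 < 25 ✓
  (3) y = 1, target 1 ✓ (second branch holds)
  (4) 0 = 2 × 0, remainder 0 ✓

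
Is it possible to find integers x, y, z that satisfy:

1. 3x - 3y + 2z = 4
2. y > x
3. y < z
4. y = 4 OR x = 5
Yes

Take x = 5, y = 13, z = 14. Substituting into each constraint:
  (1) 3(5) - 3(13) + 2(14) = 4 ✓
  (2) 13 > 5 ✓
  (3) 13 < 14 ✓
  (4) x = 5, target 5 ✓ (second branch holds)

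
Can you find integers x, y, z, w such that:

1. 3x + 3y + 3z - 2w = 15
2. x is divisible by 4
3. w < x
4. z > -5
Yes

Take x = 0, y = 3, z = 0, w = -3. Substituting into each constraint:
  (1) 3(0) + 3(3) + 3(0) - 2(-3) = 15 ✓
  (2) 0 = 4 × 0, remainder 0 ✓
  (3) -3 < 0 ✓
  (4) 0 > -5 ✓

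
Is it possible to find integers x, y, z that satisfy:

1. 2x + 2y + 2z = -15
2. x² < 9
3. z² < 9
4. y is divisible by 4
No

Even the single constraint (2x + 2y + 2z = -15) is infeasible over the integers.

  - 2x + 2y + 2z = -15: every term on the left is divisible by 2, so the LHS ≡ 0 (mod 2), but the RHS -15 is not — no integer solution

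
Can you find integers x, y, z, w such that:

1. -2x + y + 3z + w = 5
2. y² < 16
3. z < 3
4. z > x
Yes

Take x = -1, y = 0, z = 0, w = 3. Substituting into each constraint:
  (1) -2(-1) + 0 + 3(0) + 3 = 5 ✓
  (2) y² = (0)² = 0, and 0 < 16 ✓
  (3) 0 < 3 ✓
  (4) 0 > -1 ✓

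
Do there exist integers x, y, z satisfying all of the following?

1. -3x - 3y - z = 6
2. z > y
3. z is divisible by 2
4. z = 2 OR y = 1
Yes

Take x = -5, y = 1, z = 6. Substituting into each constraint:
  (1) -3(-5) - 3(1) + (-6) = 6 ✓
  (2) 6 > 1 ✓
  (3) 6 = 2 × 3, remainder 0 ✓
  (4) y = 1, target 1 ✓ (second branch holds)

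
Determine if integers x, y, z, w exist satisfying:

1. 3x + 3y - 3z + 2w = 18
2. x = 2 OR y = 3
Yes

Take x = 2, y = 2, z = -2, w = 0. Substituting into each constraint:
  (1) 3(2) + 3(2) - 3(-2) + 2(0) = 18 ✓
  (2) x = 2, target 2 ✓ (first branch holds)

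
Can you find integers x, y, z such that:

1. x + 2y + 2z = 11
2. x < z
Yes

Take x = -1, y = 6, z = 0. Substituting into each constraint:
  (1) (-1) + 2(6) + 2(0) = 11 ✓
  (2) -1 < 0 ✓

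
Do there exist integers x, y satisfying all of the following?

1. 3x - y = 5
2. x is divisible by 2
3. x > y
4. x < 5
Yes

Take x = 0, y = -5. Substituting into each constraint:
  (1) 3(0) + 5 = 5 ✓
  (2) 0 = 2 × 0, remainder 0 ✓
  (3) 0 > -5 ✓
  (4) 0 < 5 ✓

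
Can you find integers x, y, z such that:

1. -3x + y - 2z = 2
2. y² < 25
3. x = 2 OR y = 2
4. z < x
Yes

Take x = 2, y = 4, z = -2. Substituting into each constraint:
  (1) -3(2) + 4 - 2(-2) = 2 ✓
  (2) y² = (4)² = 16, and 16 < 25 ✓
  (3) x = 2, target 2 ✓ (first branch holds)
  (4) -2 < 2 ✓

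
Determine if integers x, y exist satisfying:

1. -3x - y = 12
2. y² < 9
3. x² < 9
No

The full constraint system is jointly infeasible over the integers. Each constraint and what it forces:

  - -3x - y = 12: is a linear equation tying the variables together
  - y² < 9: restricts y to |y| ≤ 2
  - x² < 9: restricts x to |x| ≤ 2

Range argument: with x ∈ [-2, 2], y ∈ [-2, 2], the left side of the equation is at most 8, but the right side is 12 > 8. No integer solution exists.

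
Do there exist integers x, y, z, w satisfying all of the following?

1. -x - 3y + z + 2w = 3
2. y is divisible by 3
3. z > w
Yes

Take x = -2, y = 0, z = 1, w = 0. Substituting into each constraint:
  (1) 2 - 3(0) + 1 + 2(0) = 3 ✓
  (2) 0 = 3 × 0, remainder 0 ✓
  (3) 1 > 0 ✓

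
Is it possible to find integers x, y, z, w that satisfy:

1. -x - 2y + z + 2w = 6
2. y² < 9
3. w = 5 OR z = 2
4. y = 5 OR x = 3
Yes

Take x = 3, y = 2, z = 3, w = 5. Substituting into each constraint:
  (1) (-3) - 2(2) + 3 + 2(5) = 6 ✓
  (2) y² = (2)² = 4, and 4 < 9 ✓
  (3) w = 5, target 5 ✓ (first branch holds)
  (4) x = 3, target 3 ✓ (second branch holds)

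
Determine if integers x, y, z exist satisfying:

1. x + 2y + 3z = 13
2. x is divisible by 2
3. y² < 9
Yes

Take x = 0, y = 2, z = 3. Substituting into each constraint:
  (1) 0 + 2(2) + 3(3) = 13 ✓
  (2) 0 = 2 × 0, remainder 0 ✓
  (3) y² = (2)² = 4, and 4 < 9 ✓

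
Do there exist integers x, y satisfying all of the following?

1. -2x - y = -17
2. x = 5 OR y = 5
Yes

Take x = 5, y = 7. Substituting into each constraint:
  (1) -2(5) + (-7) = -17 ✓
  (2) x = 5, target 5 ✓ (first branch holds)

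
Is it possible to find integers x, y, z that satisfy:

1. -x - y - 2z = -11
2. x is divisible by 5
Yes

Take x = 0, y = 11, z = 0. Substituting into each constraint:
  (1) 0 + (-11) - 2(0) = -11 ✓
  (2) 0 = 5 × 0, remainder 0 ✓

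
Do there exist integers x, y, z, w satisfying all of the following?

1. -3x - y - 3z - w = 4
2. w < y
Yes

Take x = -1, y = 0, z = 0, w = -1. Substituting into each constraint:
  (1) -3(-1) + 0 - 3(0) + 1 = 4 ✓
  (2) -1 < 0 ✓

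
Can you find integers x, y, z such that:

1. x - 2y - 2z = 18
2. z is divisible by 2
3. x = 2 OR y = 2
Yes

Take x = -2, y = 2, z = -12. Substituting into each constraint:
  (1) (-2) - 2(2) - 2(-12) = 18 ✓
  (2) -12 = 2 × -6, remainder 0 ✓
  (3) y = 2, target 2 ✓ (second branch holds)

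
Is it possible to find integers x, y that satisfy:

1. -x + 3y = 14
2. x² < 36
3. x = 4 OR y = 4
Yes

Take x = -2, y = 4. Substituting into each constraint:
  (1) 2 + 3(4) = 14 ✓
  (2) x² = (-2)² = 4, and 4 < 36 ✓
  (3) y = 4, target 4 ✓ (second branch holds)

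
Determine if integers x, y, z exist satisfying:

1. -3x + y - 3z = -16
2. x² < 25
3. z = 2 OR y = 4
Yes

Take x = 4, y = 2, z = 2. Substituting into each constraint:
  (1) -3(4) + 2 - 3(2) = -16 ✓
  (2) x² = (4)² = 16, and 16 < 25 ✓
  (3) z = 2, target 2 ✓ (first branch holds)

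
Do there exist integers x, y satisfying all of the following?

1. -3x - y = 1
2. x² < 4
Yes

Take x = 0, y = -1. Substituting into each constraint:
  (1) -3(0) + 1 = 1 ✓
  (2) x² = (0)² = 0, and 0 < 4 ✓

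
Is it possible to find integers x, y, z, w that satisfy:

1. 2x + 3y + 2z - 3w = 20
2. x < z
Yes

Take x = 0, y = 0, z = 1, w = -6. Substituting into each constraint:
  (1) 2(0) + 3(0) + 2(1) - 3(-6) = 20 ✓
  (2) 0 < 1 ✓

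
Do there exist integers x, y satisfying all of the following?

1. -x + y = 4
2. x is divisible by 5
Yes

Take x = 0, y = 4. Substituting into each constraint:
  (1) 0 + 4 = 4 ✓
  (2) 0 = 5 × 0, remainder 0 ✓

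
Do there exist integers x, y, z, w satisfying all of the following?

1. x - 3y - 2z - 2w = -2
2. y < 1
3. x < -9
Yes

Take x = -10, y = -4, z = 0, w = 2. Substituting into each constraint:
  (1) (-10) - 3(-4) - 2(0) - 2(2) = -2 ✓
  (2) -4 < 1 ✓
  (3) -10 < -9 ✓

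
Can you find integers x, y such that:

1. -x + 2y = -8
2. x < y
Yes

Take x = -10, y = -9. Substituting into each constraint:
  (1) 10 + 2(-9) = -8 ✓
  (2) -10 < -9 ✓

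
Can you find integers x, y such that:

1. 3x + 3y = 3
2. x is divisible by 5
Yes

Take x = 0, y = 1. Substituting into each constraint:
  (1) 3(0) + 3(1) = 3 ✓
  (2) 0 = 5 × 0, remainder 0 ✓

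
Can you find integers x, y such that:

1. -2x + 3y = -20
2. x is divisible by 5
Yes

Take x = 25, y = 10. Substituting into each constraint:
  (1) -2(25) + 3(10) = -20 ✓
  (2) 25 = 5 × 5, remainder 0 ✓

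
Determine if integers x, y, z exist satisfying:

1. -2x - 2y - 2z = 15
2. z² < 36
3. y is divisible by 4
No

Even the single constraint (-2x - 2y - 2z = 15) is infeasible over the integers.

  - -2x - 2y - 2z = 15: every term on the left is divisible by 2, so the LHS ≡ 0 (mod 2), but the RHS 15 is not — no integer solution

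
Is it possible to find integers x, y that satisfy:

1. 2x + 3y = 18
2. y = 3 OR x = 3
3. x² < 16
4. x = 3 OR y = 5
Yes

Take x = 3, y = 4. Substituting into each constraint:
  (1) 2(3) + 3(4) = 18 ✓
  (2) x = 3, target 3 ✓ (second branch holds)
  (3) x² = (3)² = 9, and 9 < 16 ✓
  (4) x = 3, target 3 ✓ (first branch holds)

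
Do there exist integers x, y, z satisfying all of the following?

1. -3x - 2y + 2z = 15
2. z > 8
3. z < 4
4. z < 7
No

A contradictory subset is {z > 8, z < 7}. No integer assignment can satisfy these jointly:

  - z > 8: bounds one variable relative to a constant
  - z < 7: bounds one variable relative to a constant

Direct contradiction: the bounds on z require z ≥ 9 and z ≤ 6 simultaneously, which is empty.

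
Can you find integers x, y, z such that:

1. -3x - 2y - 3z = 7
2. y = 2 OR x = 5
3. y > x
Yes

Take x = 5, y = 7, z = -12. Substituting into each constraint:
  (1) -3(5) - 2(7) - 3(-12) = 7 ✓
  (2) x = 5, target 5 ✓ (second branch holds)
  (3) 7 > 5 ✓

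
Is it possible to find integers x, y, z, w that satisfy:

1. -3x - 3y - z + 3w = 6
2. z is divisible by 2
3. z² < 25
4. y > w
Yes

Take x = -3, y = 1, z = 0, w = 0. Substituting into each constraint:
  (1) -3(-3) - 3(1) + 0 + 3(0) = 6 ✓
  (2) 0 = 2 × 0, remainder 0 ✓
  (3) z² = (0)² = 0, and 0 < 25 ✓
  (4) 1 > 0 ✓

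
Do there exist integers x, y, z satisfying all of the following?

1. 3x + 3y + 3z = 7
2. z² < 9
No

Even the single constraint (3x + 3y + 3z = 7) is infeasible over the integers.

  - 3x + 3y + 3z = 7: every term on the left is divisible by 3, so the LHS ≡ 0 (mod 3), but the RHS 7 is not — no integer solution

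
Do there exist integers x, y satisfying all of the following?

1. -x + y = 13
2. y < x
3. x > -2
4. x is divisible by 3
No

A contradictory subset is {-x + y = 13, y < x}. No integer assignment can satisfy these jointly:

  - -x + y = 13: is a linear equation tying the variables together
  - y < x: bounds one variable relative to another variable

From the equation, x − y = -13, i.e. x − y = -13; but x > y requires x − y ≥ 1. Contradiction.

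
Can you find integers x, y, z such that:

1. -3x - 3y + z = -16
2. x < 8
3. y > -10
Yes

Take x = 6, y = 0, z = 2. Substituting into each constraint:
  (1) -3(6) - 3(0) + 2 = -16 ✓
  (2) 6 < 8 ✓
  (3) 0 > -10 ✓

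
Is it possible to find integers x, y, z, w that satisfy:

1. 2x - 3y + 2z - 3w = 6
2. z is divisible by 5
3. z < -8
Yes

Take x = -2, y = -10, z = -10, w = 0. Substituting into each constraint:
  (1) 2(-2) - 3(-10) + 2(-10) - 3(0) = 6 ✓
  (2) -10 = 5 × -2, remainder 0 ✓
  (3) -10 < -8 ✓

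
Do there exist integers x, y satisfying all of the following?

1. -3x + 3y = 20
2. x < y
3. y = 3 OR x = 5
No

Even the single constraint (-3x + 3y = 20) is infeasible over the integers.

  - -3x + 3y = 20: every term on the left is divisible by 3, so the LHS ≡ 0 (mod 3), but the RHS 20 is not — no integer solution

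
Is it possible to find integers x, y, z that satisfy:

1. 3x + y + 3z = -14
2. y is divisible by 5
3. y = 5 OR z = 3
Yes

Take x = -6, y = -5, z = 3. Substituting into each constraint:
  (1) 3(-6) + (-5) + 3(3) = -14 ✓
  (2) -5 = 5 × -1, remainder 0 ✓
  (3) z = 3, target 3 ✓ (second branch holds)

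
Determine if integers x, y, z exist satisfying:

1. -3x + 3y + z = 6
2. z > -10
Yes

Take x = 0, y = 2, z = 0. Substituting into each constraint:
  (1) -3(0) + 3(2) + 0 = 6 ✓
  (2) 0 > -10 ✓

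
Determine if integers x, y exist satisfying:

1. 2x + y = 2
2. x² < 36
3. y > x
Yes

Take x = 0, y = 2. Substituting into each constraint:
  (1) 2(0) + 2 = 2 ✓
  (2) x² = (0)² = 0, and 0 < 36 ✓
  (3) 2 > 0 ✓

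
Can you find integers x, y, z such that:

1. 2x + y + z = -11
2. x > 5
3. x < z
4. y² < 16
No

The full constraint system is jointly infeasible over the integers. Each constraint and what it forces:

  - 2x + y + z = -11: is a linear equation tying the variables together
  - x > 5: bounds one variable relative to a constant
  - x < z: bounds one variable relative to another variable
  - y² < 16: restricts y to |y| ≤ 3

Propagating the comparison: z > x and x ≥ 6 give z ≥ 7. Range argument: with x ∈ [6, ∞], y ∈ [-3, 3], z ∈ [7, ∞], the left side of the equation is at least 16, but the right side is -11 < 16. No integer solution exists.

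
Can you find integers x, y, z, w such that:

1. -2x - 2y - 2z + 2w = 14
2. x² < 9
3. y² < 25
Yes

Take x = 0, y = 0, z = 0, w = 7. Substituting into each constraint:
  (1) -2(0) - 2(0) - 2(0) + 2(7) = 14 ✓
  (2) x² = (0)² = 0, and 0 < 9 ✓
  (3) y² = (0)² = 0, and 0 < 25 ✓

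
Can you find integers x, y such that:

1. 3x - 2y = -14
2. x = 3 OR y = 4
Yes

Take x = -2, y = 4. Substituting into each constraint:
  (1) 3(-2) - 2(4) = -14 ✓
  (2) y = 4, target 4 ✓ (second branch holds)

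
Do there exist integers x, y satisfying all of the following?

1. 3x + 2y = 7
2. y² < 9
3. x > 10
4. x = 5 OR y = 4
No

A contradictory subset is {3x + 2y = 7, x > 10, x = 5 OR y = 4}. No integer assignment can satisfy these jointly:

  - 3x + 2y = 7: is a linear equation tying the variables together
  - x > 10: bounds one variable relative to a constant
  - x = 5 OR y = 4: forces a choice: either x = 5 or y = 4

Split on the disjunction (x = 5 OR y = 4):
  • If x = 5: this contradicts the bound x ≥ 11.
  • If y = 4: with y = 4, every remaining term of the linear equation is divisible by 3, so the left side is ≡ 0 (mod 3); but the right side -1 ≡ 2 (mod 3). No integers can satisfy it.
Both branches are infeasible, so the system has no integer solution.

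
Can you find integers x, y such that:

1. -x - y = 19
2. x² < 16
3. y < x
Yes

Take x = 0, y = -19. Substituting into each constraint:
  (1) 0 + 19 = 19 ✓
  (2) x² = (0)² = 0, and 0 < 16 ✓
  (3) -19 < 0 ✓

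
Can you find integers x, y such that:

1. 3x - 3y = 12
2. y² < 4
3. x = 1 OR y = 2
No

The full constraint system is jointly infeasible over the integers. Each constraint and what it forces:

  - 3x - 3y = 12: is a linear equation tying the variables together
  - y² < 4: restricts y to |y| ≤ 1
  - x = 1 OR y = 2: forces a choice: either x = 1 or y = 2

Split on the disjunction (x = 1 OR y = 2):
  • If x = 1: the equation forces y = -3, but y² < 4 requires |y| ≤ 1.
  • If y = 2: this contradicts y² < 4, which requires |y| ≤ 1.
Both branches are infeasible, so the system has no integer solution.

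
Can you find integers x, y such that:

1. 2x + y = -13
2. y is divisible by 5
Yes

Take x = 1, y = -15. Substituting into each constraint:
  (1) 2(1) + (-15) = -13 ✓
  (2) -15 = 5 × -3, remainder 0 ✓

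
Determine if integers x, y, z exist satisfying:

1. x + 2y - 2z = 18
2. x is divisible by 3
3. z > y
Yes

Take x = 24, y = 0, z = 3. Substituting into each constraint:
  (1) 24 + 2(0) - 2(3) = 18 ✓
  (2) 24 = 3 × 8, remainder 0 ✓
  (3) 3 > 0 ✓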